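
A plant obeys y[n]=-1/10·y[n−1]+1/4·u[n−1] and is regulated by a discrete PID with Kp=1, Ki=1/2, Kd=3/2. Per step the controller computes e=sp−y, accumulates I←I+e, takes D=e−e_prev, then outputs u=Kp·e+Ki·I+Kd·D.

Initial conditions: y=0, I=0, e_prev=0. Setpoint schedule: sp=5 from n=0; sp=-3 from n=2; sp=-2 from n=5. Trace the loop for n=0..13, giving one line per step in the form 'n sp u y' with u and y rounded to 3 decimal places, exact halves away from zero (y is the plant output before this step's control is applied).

0 5 15.000 0.000
1 5 -1.250 3.750
2 -3 -5.688 -0.688
3 -3 0.497 -1.353
4 -3 -6.163 0.260
5 -2 3.105 -1.567
6 -2 -8.850 0.933
7 -2 3.149 -2.306
8 -2 -11.527 1.018
9 -2 3.954 -2.983
10 -2 -14.367 1.287
11 -2 5.416 -3.721
12 -2 -17.574 1.726
13 -2 7.610 -4.566

(exact arithmetic carried between steps; '≈' marks a value shown rounded to 6 d.p. or computed from one; I and e_prev carry over from the previous line; the table rounds u and y to 3 d.p., halves away from zero)
n=0: y=0, sp=5, e=sp−y=5; I=5, D=e−e_prev=5; u=1·5+1/2·5+3/2·5=15; next y=-1/10·0+1/4·15=3.75
n=1: y=3.75, sp=5, e=sp−y=1.25; I=6.25, D=e−e_prev=-3.75; u=1·1.25+1/2·6.25+3/2·(-3.75)=-1.25; next y=-1/10·3.75+1/4·(-1.25)=-0.6875
n=2: y=-0.6875, sp=-3, e=sp−y=-2.3125; I=3.9375, D=e−e_prev=-3.5625; u=1·(-2.3125)+1/2·3.9375+3/2·(-3.5625)=-5.6875; next y=-1/10·(-0.6875)+1/4·(-5.6875)=-1.353125
n=3: y=-1.353125, sp=-3, e=sp−y=-1.646875; I=2.290625, D=e−e_prev=0.665625; u=1·(-1.646875)+1/2·2.290625+3/2·0.665625=0.496875; next y=-1/10·(-1.353125)+1/4·0.496875≈0.259531
n=4: y≈0.259531, sp=-3, e=sp−y≈-3.259531; I≈-0.968906, D=e−e_prev≈-1.612656; u=1·(-3.259531)+1/2·(-0.968906)+3/2·(-1.612656)≈-6.162969; next y=-1/10·0.259531+1/4·(-6.162969)≈-1.566695
n=5: y≈-1.566695, sp=-2, e=sp−y≈-0.433305; I≈-1.402211, D=e−e_prev≈2.826227; u=1·(-0.433305)+1/2·(-1.402211)+3/2·2.826227≈3.104930; next y=-1/10·(-1.566695)+1/4·3.104930≈0.932902
n=6: y≈0.932902, sp=-2, e=sp−y≈-2.932902; I≈-4.335113, D=e−e_prev≈-2.499597; u=1·(-2.932902)+1/2·(-4.335113)+3/2·(-2.499597)≈-8.849854; next y=-1/10·0.932902+1/4·(-8.849854)≈-2.305754
n=7: y≈-2.305754, sp=-2, e=sp−y≈0.305754; I≈-4.029359, D=e−e_prev≈3.238656; u=1·0.305754+1/2·(-4.029359)+3/2·3.238656≈3.149058; next y=-1/10·(-2.305754)+1/4·3.149058≈1.017840
n=8: y≈1.017840, sp=-2, e=sp−y≈-3.017840; I≈-7.047199, D=e−e_prev≈-3.323594; u=1·(-3.017840)+1/2·(-7.047199)+3/2·(-3.323594)≈-11.526830; next y=-1/10·1.017840+1/4·(-11.526830)≈-2.983491
n=9: y≈-2.983491, sp=-2, e=sp−y≈0.983491; I≈-6.063708, D=e−e_prev≈4.001331; u=1·0.983491+1/2·(-6.063708)+3/2·4.001331≈3.953634; next y=-1/10·(-2.983491)+1/4·3.953634≈1.286758
n=10: y≈1.286758, sp=-2, e=sp−y≈-3.286758; I≈-9.350465, D=e−e_prev≈-4.270249; u=1·(-3.286758)+1/2·(-9.350465)+3/2·(-4.270249)≈-14.367364; next y=-1/10·1.286758+1/4·(-14.367364)≈-3.720517
n=11: y≈-3.720517, sp=-2, e=sp−y≈1.720517; I≈-7.629948, D=e−e_prev≈5.007275; u=1·1.720517+1/2·(-7.629948)+3/2·5.007275≈5.416454; next y=-1/10·(-3.720517)+1/4·5.416454≈1.726165
n=12: y≈1.726165, sp=-2, e=sp−y≈-3.726165; I≈-11.356114, D=e−e_prev≈-5.446682; u=1·(-3.726165)+1/2·(-11.356114)+3/2·(-5.446682)≈-17.574245; next y=-1/10·1.726165+1/4·(-17.574245)≈-4.566178
n=13: y≈-4.566178, sp=-2, e=sp−y≈2.566178; I≈-8.789936, D=e−e_prev≈6.292343; u=1·2.566178+1/2·(-8.789936)+3/2·6.292343≈7.609725; next y=-1/10·(-4.566178)+1/4·7.609725≈2.359049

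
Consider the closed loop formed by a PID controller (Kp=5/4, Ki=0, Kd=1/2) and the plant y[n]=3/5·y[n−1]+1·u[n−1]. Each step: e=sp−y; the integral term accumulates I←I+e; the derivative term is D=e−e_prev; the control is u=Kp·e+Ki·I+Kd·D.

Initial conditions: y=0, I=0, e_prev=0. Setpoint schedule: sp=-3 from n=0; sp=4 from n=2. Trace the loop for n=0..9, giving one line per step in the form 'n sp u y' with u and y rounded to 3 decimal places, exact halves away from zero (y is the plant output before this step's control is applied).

(exact arithmetic carried between steps; '≈' marks a value shown rounded to 6 d.p. or computed from one; I and e_prev carry over from the previous line; the table rounds u and y to 3 d.p., halves away from zero)
n=0: y=0, sp=-3, e=sp−y=-3; I=-3, D=e−e_prev=-3; u=5/4·(-3)+0·(-3)+1/2·(-3)=-5.25; next y=3/5·0+1·(-5.25)=-5.25
n=1: y=-5.25, sp=-3, e=sp−y=2.25; I=-0.75, D=e−e_prev=5.25; u=5/4·2.25+0·(-0.75)+1/2·5.25=5.4375; next y=3/5·(-5.25)+1·5.4375=2.2875
n=2: y=2.2875, sp=4, e=sp−y=1.7125; I=0.9625, D=e−e_prev=-0.5375; u=5/4·1.7125+0·0.9625+1/2·(-0.5375)=1.871875; next y=3/5·2.2875+1·1.871875=3.244375
n=3: y=3.244375, sp=4, e=sp−y=0.755625; I=1.718125, D=e−e_prev=-0.956875; u=5/4·0.755625+0·1.718125+1/2·(-0.956875)≈0.466094; next y=3/5·3.244375+1·0.466094≈2.412719
n=4: y≈2.412719, sp=4, e=sp−y≈1.587281; I≈3.305406, D=e−e_prev≈0.831656; u=5/4·1.587281+0·3.305406+1/2·0.831656≈2.399930; next y=3/5·2.412719+1·2.399930≈3.847561
n=5: y≈3.847561, sp=4, e=sp−y≈0.152439; I≈3.457845, D=e−e_prev≈-1.434842; u=5/4·0.152439+0·3.457845+1/2·(-1.434842)≈-0.526872; next y=3/5·3.847561+1·(-0.526872)≈1.781664
n=6: y≈1.781664, sp=4, e=sp−y≈2.218336; I≈5.676181, D=e−e_prev≈2.065897; u=5/4·2.218336+0·5.676181+1/2·2.065897≈3.805868; next y=3/5·1.781664+1·3.805868≈4.874867
n=7: y≈4.874867, sp=4, e=sp−y≈-0.874867; I≈4.801314, D=e−e_prev≈-3.093202; u=5/4·(-0.874867)+0·4.801314+1/2·(-3.093202)≈-2.640184; next y=3/5·4.874867+1·(-2.640184)≈0.284736
n=8: y≈0.284736, sp=4, e=sp−y≈3.715264; I≈8.516579, D=e−e_prev≈4.590131; u=5/4·3.715264+0·8.516579+1/2·4.590131≈6.939146; next y=3/5·0.284736+1·6.939146≈7.109987
n=9: y≈7.109987, sp=4, e=sp−y≈-3.109987; I≈5.406592, D=e−e_prev≈-6.825252; u=5/4·(-3.109987)+0·5.406592+1/2·(-6.825252)≈-7.300110; next y=3/5·7.109987+1·(-7.300110)≈-3.034118

0 -3 -5.250 0.000
1 -3 5.438 -5.250
2 4 1.872 2.288
3 4 0.466 3.244
4 4 2.400 2.413
5 4 -0.527 3.848
6 4 3.806 1.782
7 4 -2.640 4.875
8 4 6.939 0.285
9 4 -7.300 7.110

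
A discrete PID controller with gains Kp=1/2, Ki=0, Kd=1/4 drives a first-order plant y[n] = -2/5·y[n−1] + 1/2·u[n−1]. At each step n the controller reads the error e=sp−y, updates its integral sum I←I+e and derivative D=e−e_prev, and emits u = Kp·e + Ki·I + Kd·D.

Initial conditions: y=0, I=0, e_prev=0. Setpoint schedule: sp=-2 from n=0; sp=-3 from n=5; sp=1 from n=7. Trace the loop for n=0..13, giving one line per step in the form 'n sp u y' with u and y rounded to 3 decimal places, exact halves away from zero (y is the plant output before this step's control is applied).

0 -2 -1.500 0.000
1 -2 -0.438 -0.750
2 -2 -1.248 0.081
3 -2 -0.487 -0.657
4 -2 -1.179 0.019
5 -3 -1.298 -0.597
6 -3 -1.342 -0.410
7 1 1.778 -0.507
8 1 -0.445 1.092
9 1 1.267 -0.659
10 1 -0.338 0.897
11 1 1.120 -0.528
12 1 -0.210 0.771
13 1 1.003 -0.414

(exact arithmetic carried between steps; '≈' marks a value shown rounded to 6 d.p. or computed from one; I and e_prev carry over from the previous line; the table rounds u and y to 3 d.p., halves away from zero)
n=0: y=0, sp=-2, e=sp−y=-2; I=-2, D=e−e_prev=-2; u=1/2·(-2)+0·(-2)+1/4·(-2)=-1.5; next y=-2/5·0+1/2·(-1.5)=-0.75
n=1: y=-0.75, sp=-2, e=sp−y=-1.25; I=-3.25, D=e−e_prev=0.75; u=1/2·(-1.25)+0·(-3.25)+1/4·0.75=-0.4375; next y=-2/5·(-0.75)+1/2·(-0.4375)=0.08125
n=2: y=0.08125, sp=-2, e=sp−y=-2.08125; I=-5.33125, D=e−e_prev=-0.83125; u=1/2·(-2.08125)+0·(-5.33125)+1/4·(-0.83125)≈-1.248438; next y=-2/5·0.08125+1/2·(-1.248438)≈-0.656719
n=3: y≈-0.656719, sp=-2, e=sp−y≈-1.343281; I≈-6.674531, D=e−e_prev≈0.737969; u=1/2·(-1.343281)+0·(-6.674531)+1/4·0.737969≈-0.487148; next y=-2/5·(-0.656719)+1/2·(-0.487148)≈0.019113
n=4: y≈0.019113, sp=-2, e=sp−y≈-2.019113; I≈-8.693645, D=e−e_prev≈-0.675832; u=1/2·(-2.019113)+0·(-8.693645)+1/4·(-0.675832)≈-1.178515; next y=-2/5·0.019113+1/2·(-1.178515)≈-0.596903
n=5: y≈-0.596903, sp=-3, e=sp−y≈-2.403097; I≈-11.096742, D=e−e_prev≈-0.383984; u=1/2·(-2.403097)+0·(-11.096742)+1/4·(-0.383984)≈-1.297545; next y=-2/5·(-0.596903)+1/2·(-1.297545)≈-0.410011
n=6: y≈-0.410011, sp=-3, e=sp−y≈-2.589989; I≈-13.686731, D=e−e_prev≈-0.186891; u=1/2·(-2.589989)+0·(-13.686731)+1/4·(-0.186891)≈-1.341717; next y=-2/5·(-0.410011)+1/2·(-1.341717)≈-0.506854
n=7: y≈-0.506854, sp=1, e=sp−y≈1.506854; I≈-12.179877, D=e−e_prev≈4.096843; u=1/2·1.506854+0·(-12.179877)+1/4·4.096843≈1.777638; next y=-2/5·(-0.506854)+1/2·1.777638≈1.091560
n=8: y≈1.091560, sp=1, e=sp−y≈-0.091560; I≈-12.271437, D=e−e_prev≈-1.598415; u=1/2·(-0.091560)+0·(-12.271437)+1/4·(-1.598415)≈-0.445384; next y=-2/5·1.091560+1/2·(-0.445384)≈-0.659316
n=9: y≈-0.659316, sp=1, e=sp−y≈1.659316; I≈-10.612121, D=e−e_prev≈1.750877; u=1/2·1.659316+0·(-10.612121)+1/4·1.750877≈1.267377; next y=-2/5·(-0.659316)+1/2·1.267377≈0.897415
n=10: y≈0.897415, sp=1, e=sp−y≈0.102585; I≈-10.509536, D=e−e_prev≈-1.556731; u=1/2·0.102585+0·(-10.509536)+1/4·(-1.556731)≈-0.337890; next y=-2/5·0.897415+1/2·(-0.337890)≈-0.527911
n=11: y≈-0.527911, sp=1, e=sp−y≈1.527911; I≈-8.981625, D=e−e_prev≈1.425326; u=1/2·1.527911+0·(-8.981625)+1/4·1.425326≈1.120287; next y=-2/5·(-0.527911)+1/2·1.120287≈0.771308
n=12: y≈0.771308, sp=1, e=sp−y≈0.228692; I≈-8.752933, D=e−e_prev≈-1.299219; u=1/2·0.228692+0·(-8.752933)+1/4·(-1.299219)≈-0.210459; next y=-2/5·0.771308+1/2·(-0.210459)≈-0.413753
n=13: y≈-0.413753, sp=1, e=sp−y≈1.413753; I≈-7.339180, D=e−e_prev≈1.185061; u=1/2·1.413753+0·(-7.339180)+1/4·1.185061≈1.003142; next y=-2/5·(-0.413753)+1/2·1.003142≈0.667072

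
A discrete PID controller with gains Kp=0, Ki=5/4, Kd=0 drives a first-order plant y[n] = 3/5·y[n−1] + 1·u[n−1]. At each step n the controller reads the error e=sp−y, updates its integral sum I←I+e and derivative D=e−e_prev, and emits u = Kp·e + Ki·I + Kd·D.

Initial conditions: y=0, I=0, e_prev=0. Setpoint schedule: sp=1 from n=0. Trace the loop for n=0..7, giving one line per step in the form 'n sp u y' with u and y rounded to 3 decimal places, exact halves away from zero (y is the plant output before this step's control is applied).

0 1 1.250 0.000
1 1 0.938 1.250
2 1 0.078 1.688
3 1 -0.035 1.091
4 1 0.441 0.619
5 1 0.675 0.812
6 1 0.472 1.163
7 1 0.260 1.170

(exact arithmetic carried between steps; '≈' marks a value shown rounded to 6 d.p. or computed from one; I and e_prev carry over from the previous line; the table rounds u and y to 3 d.p., halves away from zero)
n=0: y=0, sp=1, e=sp−y=1; I=1, D=e−e_prev=1; u=0·1+5/4·1+0·1=1.25; next y=3/5·0+1·1.25=1.25
n=1: y=1.25, sp=1, e=sp−y=-0.25; I=0.75, D=e−e_prev=-1.25; u=0·(-0.25)+5/4·0.75+0·(-1.25)=0.9375; next y=3/5·1.25+1·0.9375=1.6875
n=2: y=1.6875, sp=1, e=sp−y=-0.6875; I=0.0625, D=e−e_prev=-0.4375; u=0·(-0.6875)+5/4·0.0625+0·(-0.4375)=0.078125; next y=3/5·1.6875+1·0.078125=1.090625
n=3: y=1.090625, sp=1, e=sp−y=-0.090625; I=-0.028125, D=e−e_prev=0.596875; u=0·(-0.090625)+5/4·(-0.028125)+0·0.596875≈-0.035156; next y=3/5·1.090625+1·(-0.035156)≈0.619219
n=4: y≈0.619219, sp=1, e=sp−y≈0.380781; I≈0.352656, D=e−e_prev≈0.471406; u=0·0.380781+5/4·0.352656+0·0.471406≈0.440820; next y=3/5·0.619219+1·0.440820≈0.812352
n=5: y≈0.812352, sp=1, e=sp−y≈0.187648; I≈0.540305, D=e−e_prev≈-0.193133; u=0·0.187648+5/4·0.540305+0·(-0.193133)≈0.675381; next y=3/5·0.812352+1·0.675381≈1.162792
n=6: y≈1.162792, sp=1, e=sp−y≈-0.162792; I≈0.377513, D=e−e_prev≈-0.350440; u=0·(-0.162792)+5/4·0.377513+0·(-0.350440)≈0.471891; next y=3/5·1.162792+1·0.471891≈1.169566
n=7: y≈1.169566, sp=1, e=sp−y≈-0.169566; I≈0.207947, D=e−e_prev≈-0.006774; u=0·(-0.169566)+5/4·0.207947+0·(-0.006774)≈0.259933; next y=3/5·1.169566+1·0.259933≈0.961673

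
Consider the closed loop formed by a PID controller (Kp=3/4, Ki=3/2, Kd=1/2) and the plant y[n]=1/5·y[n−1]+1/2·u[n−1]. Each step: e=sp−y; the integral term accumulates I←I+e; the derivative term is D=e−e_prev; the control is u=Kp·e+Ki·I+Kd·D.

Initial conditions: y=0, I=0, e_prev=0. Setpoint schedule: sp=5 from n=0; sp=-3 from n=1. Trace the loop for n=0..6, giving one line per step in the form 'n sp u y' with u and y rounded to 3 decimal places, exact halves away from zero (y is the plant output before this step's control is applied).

(exact arithmetic carried between steps; '≈' marks a value shown rounded to 6 d.p. or computed from one; I and e_prev carry over from the previous line; the table rounds u and y to 3 d.p., halves away from zero)
n=0: y=0, sp=5, e=sp−y=5; I=5, D=e−e_prev=5; u=3/4·5+3/2·5+1/2·5=13.75; next y=1/5·0+1/2·13.75=6.875
n=1: y=6.875, sp=-3, e=sp−y=-9.875; I=-4.875, D=e−e_prev=-14.875; u=3/4·(-9.875)+3/2·(-4.875)+1/2·(-14.875)=-22.15625; next y=1/5·6.875+1/2·(-22.15625)=-9.703125
n=2: y=-9.703125, sp=-3, e=sp−y=6.703125; I=1.828125, D=e−e_prev=16.578125; u=3/4·6.703125+3/2·1.828125+1/2·16.578125≈16.058594; next y=1/5·(-9.703125)+1/2·16.058594≈6.088672
n=3: y≈6.088672, sp=-3, e=sp−y≈-9.088672; I≈-7.260547, D=e−e_prev≈-15.791797; u=3/4·(-9.088672)+3/2·(-7.260547)+1/2·(-15.791797)≈-25.603223; next y=1/5·6.088672+1/2·(-25.603223)≈-11.583877
n=4: y≈-11.583877, sp=-3, e=sp−y≈8.583877; I≈1.323330, D=e−e_prev≈17.672549; u=3/4·8.583877+3/2·1.323330+1/2·17.672549≈17.259177; next y=1/5·(-11.583877)+1/2·17.259177≈6.312813
n=5: y≈6.312813, sp=-3, e=sp−y≈-9.312813; I≈-7.989483, D=e−e_prev≈-17.896690; u=3/4·(-9.312813)+3/2·(-7.989483)+1/2·(-17.896690)≈-27.917180; next y=1/5·6.312813+1/2·(-27.917180)≈-12.696027
n=6: y≈-12.696027, sp=-3, e=sp−y≈9.696027; I≈1.706544, D=e−e_prev≈19.008840; u=3/4·9.696027+3/2·1.706544+1/2·19.008840≈19.336257; next y=1/5·(-12.696027)+1/2·19.336257≈7.128923

0 5 13.750 0.000
1 -3 -22.156 6.875
2 -3 16.059 -9.703
3 -3 -25.603 6.089
4 -3 17.259 -11.584
5 -3 -27.917 6.313
6 -3 19.336 -12.696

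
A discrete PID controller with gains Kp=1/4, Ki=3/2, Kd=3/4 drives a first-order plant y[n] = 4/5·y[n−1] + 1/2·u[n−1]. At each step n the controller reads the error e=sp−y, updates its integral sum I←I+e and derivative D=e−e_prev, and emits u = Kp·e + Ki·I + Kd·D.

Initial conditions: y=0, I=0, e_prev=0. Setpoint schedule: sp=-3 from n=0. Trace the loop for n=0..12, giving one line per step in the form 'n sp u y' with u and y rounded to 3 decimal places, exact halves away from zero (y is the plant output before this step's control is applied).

(exact arithmetic carried between steps; '≈' marks a value shown rounded to 6 d.p. or computed from one; I and e_prev carry over from the previous line; the table rounds u and y to 3 d.p., halves away from zero)
n=0: y=0, sp=-3, e=sp−y=-3; I=-3, D=e−e_prev=-3; u=1/4·(-3)+3/2·(-3)+3/4·(-3)=-7.5; next y=4/5·0+1/2·(-7.5)=-3.75
n=1: y=-3.75, sp=-3, e=sp−y=0.75; I=-2.25, D=e−e_prev=3.75; u=1/4·0.75+3/2·(-2.25)+3/4·3.75=-0.375; next y=4/5·(-3.75)+1/2·(-0.375)=-3.1875
n=2: y=-3.1875, sp=-3, e=sp−y=0.1875; I=-2.0625, D=e−e_prev=-0.5625; u=1/4·0.1875+3/2·(-2.0625)+3/4·(-0.5625)=-3.46875; next y=4/5·(-3.1875)+1/2·(-3.46875)=-4.284375
n=3: y=-4.284375, sp=-3, e=sp−y=1.284375; I=-0.778125, D=e−e_prev=1.096875; u=1/4·1.284375+3/2·(-0.778125)+3/4·1.096875≈-0.023438; next y=4/5·(-4.284375)+1/2·(-0.023438)≈-3.439219
n=4: y≈-3.439219, sp=-3, e=sp−y≈0.439219; I≈-0.338906, D=e−e_prev≈-0.845156; u=1/4·0.439219+3/2·(-0.338906)+3/4·(-0.845156)≈-1.032422; next y=4/5·(-3.439219)+1/2·(-1.032422)≈-3.267586
n=5: y≈-3.267586, sp=-3, e=sp−y≈0.267586; I≈-0.071320, D=e−e_prev≈-0.171633; u=1/4·0.267586+3/2·(-0.071320)+3/4·(-0.171633)≈-0.168809; next y=4/5·(-3.267586)+1/2·(-0.168809)≈-2.698473
n=6: y≈-2.698473, sp=-3, e=sp−y≈-0.301527; I≈-0.372847, D=e−e_prev≈-0.569113; u=1/4·(-0.301527)+3/2·(-0.372847)+3/4·(-0.569113)≈-1.061487; next y=4/5·(-2.698473)+1/2·(-1.061487)≈-2.689522
n=7: y≈-2.689522, sp=-3, e=sp−y≈-0.310478; I≈-0.683325, D=e−e_prev≈-0.008951; u=1/4·(-0.310478)+3/2·(-0.683325)+3/4·(-0.008951)≈-1.109320; next y=4/5·(-2.689522)+1/2·(-1.109320)≈-2.706278
n=8: y≈-2.706278, sp=-3, e=sp−y≈-0.293722; I≈-0.977047, D=e−e_prev≈0.016756; u=1/4·(-0.293722)+3/2·(-0.977047)+3/4·0.016756≈-1.526435; next y=4/5·(-2.706278)+1/2·(-1.526435)≈-2.928240
n=9: y≈-2.928240, sp=-3, e=sp−y≈-0.071760; I≈-1.048808, D=e−e_prev≈0.221962; u=1/4·(-0.071760)+3/2·(-1.048808)+3/4·0.221962≈-1.424680; next y=4/5·(-2.928240)+1/2·(-1.424680)≈-3.054932
n=10: y≈-3.054932, sp=-3, e=sp−y≈0.054932; I≈-0.993876, D=e−e_prev≈0.126692; u=1/4·0.054932+3/2·(-0.993876)+3/4·0.126692≈-1.382062; next y=4/5·(-3.054932)+1/2·(-1.382062)≈-3.134976
n=11: y≈-3.134976, sp=-3, e=sp−y≈0.134976; I≈-0.858900, D=e−e_prev≈0.080044; u=1/4·0.134976+3/2·(-0.858900)+3/4·0.080044≈-1.194572; next y=4/5·(-3.134976)+1/2·(-1.194572)≈-3.105267
n=12: y≈-3.105267, sp=-3, e=sp−y≈0.105267; I≈-0.753633, D=e−e_prev≈-0.029709; u=1/4·0.105267+3/2·(-0.753633)+3/4·(-0.029709)≈-1.126414; next y=4/5·(-3.105267)+1/2·(-1.126414)≈-3.047421

0 -3 -7.500 0.000
1 -3 -0.375 -3.750
2 -3 -3.469 -3.188
3 -3 -0.023 -4.284
4 -3 -1.032 -3.439
5 -3 -0.169 -3.268
6 -3 -1.061 -2.698
7 -3 -1.109 -2.690
8 -3 -1.526 -2.706
9 -3 -1.425 -2.928
10 -3 -1.382 -3.055
11 -3 -1.195 -3.135
12 -3 -1.126 -3.105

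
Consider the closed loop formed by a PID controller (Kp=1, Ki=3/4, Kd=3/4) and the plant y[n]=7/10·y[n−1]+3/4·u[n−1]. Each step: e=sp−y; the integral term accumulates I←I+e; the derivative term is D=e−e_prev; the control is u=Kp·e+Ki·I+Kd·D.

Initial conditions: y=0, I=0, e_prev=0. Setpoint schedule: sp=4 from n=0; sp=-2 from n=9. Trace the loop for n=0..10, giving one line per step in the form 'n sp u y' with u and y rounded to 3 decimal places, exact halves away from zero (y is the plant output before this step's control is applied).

0 4 10.000 0.000
1 4 -8.750 7.500
2 4 16.281 -1.313
3 4 -17.855 11.292
4 4 28.077 -5.487
5 4 -34.152 17.217
6 4 49.911 -13.562
7 4 -63.756 27.940
8 4 89.913 -28.259
9 -2 -132.823 47.653
10 -2 176.155 -66.260

(exact arithmetic carried between steps; '≈' marks a value shown rounded to 6 d.p. or computed from one; I and e_prev carry over from the previous line; the table rounds u and y to 3 d.p., halves away from zero)
n=0: y=0, sp=4, e=sp−y=4; I=4, D=e−e_prev=4; u=1·4+3/4·4+3/4·4=10; next y=7/10·0+3/4·10=7.5
n=1: y=7.5, sp=4, e=sp−y=-3.5; I=0.5, D=e−e_prev=-7.5; u=1·(-3.5)+3/4·0.5+3/4·(-7.5)=-8.75; next y=7/10·7.5+3/4·(-8.75)=-1.3125
n=2: y=-1.3125, sp=4, e=sp−y=5.3125; I=5.8125, D=e−e_prev=8.8125; u=1·5.3125+3/4·5.8125+3/4·8.8125=16.28125; next y=7/10·(-1.3125)+3/4·16.28125≈11.292188
n=3: y≈11.292188, sp=4, e=sp−y≈-7.292188; I≈-1.479688, D=e−e_prev≈-12.604688; u=1·(-7.292188)+3/4·(-1.479688)+3/4·(-12.604688)≈-17.855469; next y=7/10·11.292188+3/4·(-17.855469)≈-5.487070
n=4: y≈-5.487070, sp=4, e=sp−y≈9.487070; I≈8.007383, D=e−e_prev≈16.779258; u=1·9.487070+3/4·8.007383+3/4·16.779258≈28.077051; next y=7/10·(-5.487070)+3/4·28.077051≈17.216839
n=5: y≈17.216839, sp=4, e=sp−y≈-13.216839; I≈-5.209456, D=e−e_prev≈-22.703909; u=1·(-13.216839)+3/4·(-5.209456)+3/4·(-22.703909)≈-34.151863; next y=7/10·17.216839+3/4·(-34.151863)≈-13.562110
n=6: y≈-13.562110, sp=4, e=sp−y≈17.562110; I≈12.352654, D=e−e_prev≈30.778949; u=1·17.562110+3/4·12.352654+3/4·30.778949≈49.910812; next y=7/10·(-13.562110)+3/4·49.910812≈27.939632
n=7: y≈27.939632, sp=4, e=sp−y≈-23.939632; I≈-11.586978, D=e−e_prev≈-41.501742; u=1·(-23.939632)+3/4·(-11.586978)+3/4·(-41.501742)≈-63.756172; next y=7/10·27.939632+3/4·(-63.756172)≈-28.259387
n=8: y≈-28.259387, sp=4, e=sp−y≈32.259387; I≈20.672408, D=e−e_prev≈56.199019; u=1·32.259387+3/4·20.672408+3/4·56.199019≈89.912957; next y=7/10·(-28.259387)+3/4·89.912957≈47.653147
n=9: y≈47.653147, sp=-2, e=sp−y≈-49.653147; I≈-28.980739, D=e−e_prev≈-81.912534; u=1·(-49.653147)+3/4·(-28.980739)+3/4·(-81.912534)≈-132.823101; next y=7/10·47.653147+3/4·(-132.823101)≈-66.260123
n=10: y≈-66.260123, sp=-2, e=sp−y≈64.260123; I≈35.279384, D=e−e_prev≈113.913270; u=1·64.260123+3/4·35.279384+3/4·113.913270≈176.154614; next y=7/10·(-66.260123)+3/4·176.154614≈85.733874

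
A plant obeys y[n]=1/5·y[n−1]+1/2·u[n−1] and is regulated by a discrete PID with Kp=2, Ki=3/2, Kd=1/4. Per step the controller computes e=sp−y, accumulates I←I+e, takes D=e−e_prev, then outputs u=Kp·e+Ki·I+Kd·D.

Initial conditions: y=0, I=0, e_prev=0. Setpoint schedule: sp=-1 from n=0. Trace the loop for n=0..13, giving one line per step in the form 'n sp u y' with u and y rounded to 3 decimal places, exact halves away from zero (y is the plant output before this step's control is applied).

0 -1 -3.750 0.000
1 -1 2.031 -1.875
2 -1 -6.559 0.641
3 -1 5.829 -3.151
4 -1 -12.275 2.284
5 -1 14.025 -5.681
6 -1 -24.284 5.877
7 -1 31.453 -10.967
8 -1 -49.682 13.533
9 -1 68.396 -22.134
10 -1 -103.465 29.771
11 -1 146.665 -45.778
12 -1 -217.387 64.177
13 -1 312.468 -95.858

(exact arithmetic carried between steps; '≈' marks a value shown rounded to 6 d.p. or computed from one; I and e_prev carry over from the previous line; the table rounds u and y to 3 d.p., halves away from zero)
n=0: y=0, sp=-1, e=sp−y=-1; I=-1, D=e−e_prev=-1; u=2·(-1)+3/2·(-1)+1/4·(-1)=-3.75; next y=1/5·0+1/2·(-3.75)=-1.875
n=1: y=-1.875, sp=-1, e=sp−y=0.875; I=-0.125, D=e−e_prev=1.875; u=2·0.875+3/2·(-0.125)+1/4·1.875=2.03125; next y=1/5·(-1.875)+1/2·2.03125=0.640625
n=2: y=0.640625, sp=-1, e=sp−y=-1.640625; I=-1.765625, D=e−e_prev=-2.515625; u=2·(-1.640625)+3/2·(-1.765625)+1/4·(-2.515625)≈-6.558594; next y=1/5·0.640625+1/2·(-6.558594)≈-3.151172
n=3: y≈-3.151172, sp=-1, e=sp−y≈2.151172; I≈0.385547, D=e−e_prev≈3.791797; u=2·2.151172+3/2·0.385547+1/4·3.791797≈5.828613; next y=1/5·(-3.151172)+1/2·5.828613≈2.284072
n=4: y≈2.284072, sp=-1, e=sp−y≈-3.284072; I≈-2.898525, D=e−e_prev≈-5.435244; u=2·(-3.284072)+3/2·(-2.898525)+1/4·(-5.435244)≈-12.274744; next y=1/5·2.284072+1/2·(-12.274744)≈-5.680557
n=5: y≈-5.680557, sp=-1, e=sp−y≈4.680557; I≈1.782032, D=e−e_prev≈7.964630; u=2·4.680557+3/2·1.782032+1/4·7.964630≈14.025320; next y=1/5·(-5.680557)+1/2·14.025320≈5.876549
n=6: y≈5.876549, sp=-1, e=sp−y≈-6.876549; I≈-5.094517, D=e−e_prev≈-11.557106; u=2·(-6.876549)+3/2·(-5.094517)+1/4·(-11.557106)≈-24.284149; next y=1/5·5.876549+1/2·(-24.284149)≈-10.966765
n=7: y≈-10.966765, sp=-1, e=sp−y≈9.966765; I≈4.872248, D=e−e_prev≈16.843313; u=2·9.966765+3/2·4.872248+1/4·16.843313≈31.452729; next y=1/5·(-10.966765)+1/2·31.452729≈13.533012
n=8: y≈13.533012, sp=-1, e=sp−y≈-14.533012; I≈-9.660764, D=e−e_prev≈-24.499776; u=2·(-14.533012)+3/2·(-9.660764)+1/4·(-24.499776)≈-49.682113; next y=1/5·13.533012+1/2·(-49.682113)≈-22.134454
n=9: y≈-22.134454, sp=-1, e=sp−y≈21.134454; I≈11.473691, D=e−e_prev≈35.667466; u=2·21.134454+3/2·11.473691+1/4·35.667466≈68.396311; next y=1/5·(-22.134454)+1/2·68.396311≈29.771265
n=10: y≈29.771265, sp=-1, e=sp−y≈-30.771265; I≈-19.297574, D=e−e_prev≈-51.905719; u=2·(-30.771265)+3/2·(-19.297574)+1/4·(-51.905719)≈-103.465320; next y=1/5·29.771265+1/2·(-103.465320)≈-45.778407
n=11: y≈-45.778407, sp=-1, e=sp−y≈44.778407; I≈25.480833, D=e−e_prev≈75.549672; u=2·44.778407+3/2·25.480833+1/4·75.549672≈146.665482; next y=1/5·(-45.778407)+1/2·146.665482≈64.177059
n=12: y≈64.177059, sp=-1, e=sp−y≈-65.177059; I≈-39.696226, D=e−e_prev≈-109.955467; u=2·(-65.177059)+3/2·(-39.696226)+1/4·(-109.955467)≈-217.387325; next y=1/5·64.177059+1/2·(-217.387325)≈-95.858251
n=13: y≈-95.858251, sp=-1, e=sp−y≈94.858251; I≈55.162024, D=e−e_prev≈160.035310; u=2·94.858251+3/2·55.162024+1/4·160.035310≈312.468365; next y=1/5·(-95.858251)+1/2·312.468365≈137.062533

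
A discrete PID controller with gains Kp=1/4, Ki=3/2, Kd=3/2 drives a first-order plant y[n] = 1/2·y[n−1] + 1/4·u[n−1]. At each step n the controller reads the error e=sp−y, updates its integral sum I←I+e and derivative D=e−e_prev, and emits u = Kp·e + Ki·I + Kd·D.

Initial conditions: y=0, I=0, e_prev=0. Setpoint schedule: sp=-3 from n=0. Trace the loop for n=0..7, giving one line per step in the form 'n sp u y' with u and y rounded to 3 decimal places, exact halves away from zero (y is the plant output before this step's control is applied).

0 -3 -9.750 0.000
1 -3 -1.828 -2.438
2 -3 -8.804 -1.676
3 -3 -5.218 -3.039
4 -3 -7.903 -2.824
5 -3 -6.012 -3.388
6 -3 -6.896 -3.197
7 -3 -5.907 -3.323

(exact arithmetic carried between steps; '≈' marks a value shown rounded to 6 d.p. or computed from one; I and e_prev carry over from the previous line; the table rounds u and y to 3 d.p., halves away from zero)
n=0: y=0, sp=-3, e=sp−y=-3; I=-3, D=e−e_prev=-3; u=1/4·(-3)+3/2·(-3)+3/2·(-3)=-9.75; next y=1/2·0+1/4·(-9.75)=-2.4375
n=1: y=-2.4375, sp=-3, e=sp−y=-0.5625; I=-3.5625, D=e−e_prev=2.4375; u=1/4·(-0.5625)+3/2·(-3.5625)+3/2·2.4375=-1.828125; next y=1/2·(-2.4375)+1/4·(-1.828125)≈-1.675781
n=2: y≈-1.675781, sp=-3, e=sp−y≈-1.324219; I≈-4.886719, D=e−e_prev≈-0.761719; u=1/4·(-1.324219)+3/2·(-4.886719)+3/2·(-0.761719)≈-8.803711; next y=1/2·(-1.675781)+1/4·(-8.803711)≈-3.038818
n=3: y≈-3.038818, sp=-3, e=sp−y≈0.038818; I≈-4.847900, D=e−e_prev≈1.363037; u=1/4·0.038818+3/2·(-4.847900)+3/2·1.363037≈-5.217590; next y=1/2·(-3.038818)+1/4·(-5.217590)≈-2.823807
n=4: y≈-2.823807, sp=-3, e=sp−y≈-0.176193; I≈-5.024094, D=e−e_prev≈-0.215012; u=1/4·(-0.176193)+3/2·(-5.024094)+3/2·(-0.215012)≈-7.902706; next y=1/2·(-2.823807)+1/4·(-7.902706)≈-3.387580
n=5: y≈-3.387580, sp=-3, e=sp−y≈0.387580; I≈-4.636514, D=e−e_prev≈0.563773; u=1/4·0.387580+3/2·(-4.636514)+3/2·0.563773≈-6.012216; next y=1/2·(-3.387580)+1/4·(-6.012216)≈-3.196844
n=6: y≈-3.196844, sp=-3, e=sp−y≈0.196844; I≈-4.439670, D=e−e_prev≈-0.190736; u=1/4·0.196844+3/2·(-4.439670)+3/2·(-0.190736)≈-6.896398; next y=1/2·(-3.196844)+1/4·(-6.896398)≈-3.322521
n=7: y≈-3.322521, sp=-3, e=sp−y≈0.322521; I≈-4.117148, D=e−e_prev≈0.125677; u=1/4·0.322521+3/2·(-4.117148)+3/2·0.125677≈-5.906576; next y=1/2·(-3.322521)+1/4·(-5.906576)≈-3.137905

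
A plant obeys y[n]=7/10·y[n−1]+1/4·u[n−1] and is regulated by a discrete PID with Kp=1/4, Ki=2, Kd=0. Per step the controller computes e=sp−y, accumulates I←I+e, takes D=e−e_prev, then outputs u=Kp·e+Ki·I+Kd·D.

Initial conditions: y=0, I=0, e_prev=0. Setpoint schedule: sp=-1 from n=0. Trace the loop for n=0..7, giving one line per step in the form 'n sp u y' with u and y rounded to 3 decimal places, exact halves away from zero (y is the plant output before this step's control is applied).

0 -1 -2.250 0.000
1 -1 -2.984 -0.563
2 -1 -2.560 -1.140
3 -1 -1.610 -1.438
4 -1 -0.799 -1.409
5 -1 -0.483 -1.186
6 -1 -0.640 -0.951
7 -1 -1.020 -0.826

(exact arithmetic carried between steps; '≈' marks a value shown rounded to 6 d.p. or computed from one; I and e_prev carry over from the previous line; the table rounds u and y to 3 d.p., halves away from zero)
n=0: y=0, sp=-1, e=sp−y=-1; I=-1, D=e−e_prev=-1; u=1/4·(-1)+2·(-1)+0·(-1)=-2.25; next y=7/10·0+1/4·(-2.25)=-0.5625
n=1: y=-0.5625, sp=-1, e=sp−y=-0.4375; I=-1.4375, D=e−e_prev=0.5625; u=1/4·(-0.4375)+2·(-1.4375)+0·0.5625=-2.984375; next y=7/10·(-0.5625)+1/4·(-2.984375)≈-1.139844
n=2: y≈-1.139844, sp=-1, e=sp−y≈0.139844; I≈-1.297656, D=e−e_prev≈0.577344; u=1/4·0.139844+2·(-1.297656)+0·0.577344≈-2.560352; next y=7/10·(-1.139844)+1/4·(-2.560352)≈-1.437979
n=3: y≈-1.437979, sp=-1, e=sp−y≈0.437979; I≈-0.859678, D=e−e_prev≈0.298135; u=1/4·0.437979+2·(-0.859678)+0·0.298135≈-1.609861; next y=7/10·(-1.437979)+1/4·(-1.609861)≈-1.409050
n=4: y≈-1.409050, sp=-1, e=sp−y≈0.409050; I≈-0.450628, D=e−e_prev≈-0.028928; u=1/4·0.409050+2·(-0.450628)+0·(-0.028928)≈-0.798993; next y=7/10·(-1.409050)+1/4·(-0.798993)≈-1.186083
n=5: y≈-1.186083, sp=-1, e=sp−y≈0.186083; I≈-0.264544, D=e−e_prev≈-0.222967; u=1/4·0.186083+2·(-0.264544)+0·(-0.222967)≈-0.482568; next y=7/10·(-1.186083)+1/4·(-0.482568)≈-0.950900
n=6: y≈-0.950900, sp=-1, e=sp−y≈-0.049100; I≈-0.313644, D=e−e_prev≈-0.235183; u=1/4·(-0.049100)+2·(-0.313644)+0·(-0.235183)≈-0.639563; next y=7/10·(-0.950900)+1/4·(-0.639563)≈-0.825521
n=7: y≈-0.825521, sp=-1, e=sp−y≈-0.174479; I≈-0.488123, D=e−e_prev≈-0.125379; u=1/4·(-0.174479)+2·(-0.488123)+0·(-0.125379)≈-1.019866; next y=7/10·(-0.825521)+1/4·(-1.019866)≈-0.832831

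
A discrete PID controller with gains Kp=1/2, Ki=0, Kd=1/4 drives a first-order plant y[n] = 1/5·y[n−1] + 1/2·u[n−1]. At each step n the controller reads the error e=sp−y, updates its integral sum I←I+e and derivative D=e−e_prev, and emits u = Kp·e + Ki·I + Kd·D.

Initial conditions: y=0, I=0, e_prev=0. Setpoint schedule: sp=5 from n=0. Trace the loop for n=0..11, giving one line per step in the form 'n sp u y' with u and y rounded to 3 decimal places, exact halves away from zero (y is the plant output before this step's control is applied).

(exact arithmetic carried between steps; '≈' marks a value shown rounded to 6 d.p. or computed from one; I and e_prev carry over from the previous line; the table rounds u and y to 3 d.p., halves away from zero)
n=0: y=0, sp=5, e=sp−y=5; I=5, D=e−e_prev=5; u=1/2·5+0·5+1/4·5=3.75; next y=1/5·0+1/2·3.75=1.875
n=1: y=1.875, sp=5, e=sp−y=3.125; I=8.125, D=e−e_prev=-1.875; u=1/2·3.125+0·8.125+1/4·(-1.875)=1.09375; next y=1/5·1.875+1/2·1.09375=0.921875
n=2: y=0.921875, sp=5, e=sp−y=4.078125; I=12.203125, D=e−e_prev=0.953125; u=1/2·4.078125+0·12.203125+1/4·0.953125≈2.277344; next y=1/5·0.921875+1/2·2.277344≈1.323047
n=3: y≈1.323047, sp=5, e=sp−y≈3.676953; I≈15.880078, D=e−e_prev≈-0.401172; u=1/2·3.676953+0·15.880078+1/4·(-0.401172)≈1.738184; next y=1/5·1.323047+1/2·1.738184≈1.133701
n=4: y≈1.133701, sp=5, e=sp−y≈3.866299; I≈19.746377, D=e−e_prev≈0.189346; u=1/2·3.866299+0·19.746377+1/4·0.189346≈1.980486; next y=1/5·1.133701+1/2·1.980486≈1.216983
n=5: y≈1.216983, sp=5, e=sp−y≈3.783017; I≈23.529394, D=e−e_prev≈-0.083282; u=1/2·3.783017+0·23.529394+1/4·(-0.083282)≈1.870688; next y=1/5·1.216983+1/2·1.870688≈1.178741
n=6: y≈1.178741, sp=5, e=sp−y≈3.821259; I≈27.350653, D=e−e_prev≈0.038243; u=1/2·3.821259+0·27.350653+1/4·0.038243≈1.920190; next y=1/5·1.178741+1/2·1.920190≈1.195843
n=7: y≈1.195843, sp=5, e=sp−y≈3.804157; I≈31.154810, D=e−e_prev≈-0.017103; u=1/2·3.804157+0·31.154810+1/4·(-0.017103)≈1.897803; next y=1/5·1.195843+1/2·1.897803≈1.188070
n=8: y≈1.188070, sp=5, e=sp−y≈3.811930; I≈34.966740, D=e−e_prev≈0.007773; u=1/2·3.811930+0·34.966740+1/4·0.007773≈1.907908; next y=1/5·1.188070+1/2·1.907908≈1.191568
n=9: y≈1.191568, sp=5, e=sp−y≈3.808432; I≈38.775172, D=e−e_prev≈-0.003498; u=1/2·3.808432+0·38.775172+1/4·(-0.003498)≈1.903341; next y=1/5·1.191568+1/2·1.903341≈1.189984
n=10: y≈1.189984, sp=5, e=sp−y≈3.810016; I≈42.585187, D=e−e_prev≈0.001584; u=1/2·3.810016+0·42.585187+1/4·0.001584≈1.905404; next y=1/5·1.189984+1/2·1.905404≈1.190699
n=11: y≈1.190699, sp=5, e=sp−y≈3.809301; I≈46.394489, D=e−e_prev≈-0.000714; u=1/2·3.809301+0·46.394489+1/4·(-0.000714)≈1.904472; next y=1/5·1.190699+1/2·1.904472≈1.190376

0 5 3.750 0.000
1 5 1.094 1.875
2 5 2.277 0.922
3 5 1.738 1.323
4 5 1.980 1.134
5 5 1.871 1.217
6 5 1.920 1.179
7 5 1.898 1.196
8 5 1.908 1.188
9 5 1.903 1.192
10 5 1.905 1.190
11 5 1.904 1.191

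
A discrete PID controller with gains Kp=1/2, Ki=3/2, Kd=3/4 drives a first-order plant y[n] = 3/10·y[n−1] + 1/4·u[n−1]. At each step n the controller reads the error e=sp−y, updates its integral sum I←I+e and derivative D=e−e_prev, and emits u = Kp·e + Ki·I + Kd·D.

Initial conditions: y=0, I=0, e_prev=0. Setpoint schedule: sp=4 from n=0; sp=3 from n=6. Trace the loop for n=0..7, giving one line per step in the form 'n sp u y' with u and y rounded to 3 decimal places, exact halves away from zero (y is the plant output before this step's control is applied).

0 4 11.000 0.000
1 4 6.438 2.750
2 4 11.243 2.434
3 4 10.311 3.541
4 4 11.557 3.640
5 4 11.233 3.981
6 3 8.708 4.003
7 3 9.688 3.378

(exact arithmetic carried between steps; '≈' marks a value shown rounded to 6 d.p. or computed from one; I and e_prev carry over from the previous line; the table rounds u and y to 3 d.p., halves away from zero)
n=0: y=0, sp=4, e=sp−y=4; I=4, D=e−e_prev=4; u=1/2·4+3/2·4+3/4·4=11; next y=3/10·0+1/4·11=2.75
n=1: y=2.75, sp=4, e=sp−y=1.25; I=5.25, D=e−e_prev=-2.75; u=1/2·1.25+3/2·5.25+3/4·(-2.75)=6.4375; next y=3/10·2.75+1/4·6.4375=2.434375
n=2: y=2.434375, sp=4, e=sp−y=1.565625; I=6.815625, D=e−e_prev=0.315625; u=1/2·1.565625+3/2·6.815625+3/4·0.315625≈11.242969; next y=3/10·2.434375+1/4·11.242969≈3.541055
n=3: y≈3.541055, sp=4, e=sp−y≈0.458945; I≈7.274570, D=e−e_prev≈-1.106680; u=1/2·0.458945+3/2·7.274570+3/4·(-1.106680)≈10.311318; next y=3/10·3.541055+1/4·10.311318≈3.640146
n=4: y≈3.640146, sp=4, e=sp−y≈0.359854; I≈7.634424, D=e−e_prev≈-0.099091; u=1/2·0.359854+3/2·7.634424+3/4·(-0.099091)≈11.557245; next y=3/10·3.640146+1/4·11.557245≈3.981355
n=5: y≈3.981355, sp=4, e=sp−y≈0.018645; I≈7.653069, D=e−e_prev≈-0.341209; u=1/2·0.018645+3/2·7.653069+3/4·(-0.341209)≈11.233020; next y=3/10·3.981355+1/4·11.233020≈4.002661
n=6: y≈4.002661, sp=3, e=sp−y≈-1.002661; I≈6.650408, D=e−e_prev≈-1.021306; u=1/2·(-1.002661)+3/2·6.650408+3/4·(-1.021306)≈8.708301; next y=3/10·4.002661+1/4·8.708301≈3.377874
n=7: y≈3.377874, sp=3, e=sp−y≈-0.377874; I≈6.272534, D=e−e_prev≈0.624788; u=1/2·(-0.377874)+3/2·6.272534+3/4·0.624788≈9.688455; next y=3/10·3.377874+1/4·9.688455≈3.435476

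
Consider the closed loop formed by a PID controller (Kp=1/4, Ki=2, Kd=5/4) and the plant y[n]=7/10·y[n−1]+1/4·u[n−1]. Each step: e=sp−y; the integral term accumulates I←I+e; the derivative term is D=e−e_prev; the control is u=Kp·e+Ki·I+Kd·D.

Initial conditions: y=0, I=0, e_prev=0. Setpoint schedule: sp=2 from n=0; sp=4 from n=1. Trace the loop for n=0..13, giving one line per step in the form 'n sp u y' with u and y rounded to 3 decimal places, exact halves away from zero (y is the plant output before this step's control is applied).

0 2 7.000 0.000
1 4 9.375 1.750
2 4 7.197 3.569
3 4 7.783 4.297
4 4 5.801 4.954
5 4 4.840 4.918
6 4 3.888 4.652
7 4 3.734 4.229
8 4 3.920 3.894
9 4 4.372 3.706
10 4 4.791 3.687
11 4 5.073 3.779
12 4 5.159 3.913
13 4 5.096 4.029

(exact arithmetic carried between steps; '≈' marks a value shown rounded to 6 d.p. or computed from one; I and e_prev carry over from the previous line; the table rounds u and y to 3 d.p., halves away from zero)
n=0: y=0, sp=2, e=sp−y=2; I=2, D=e−e_prev=2; u=1/4·2+2·2+5/4·2=7; next y=7/10·0+1/4·7=1.75
n=1: y=1.75, sp=4, e=sp−y=2.25; I=4.25, D=e−e_prev=0.25; u=1/4·2.25+2·4.25+5/4·0.25=9.375; next y=7/10·1.75+1/4·9.375=3.56875
n=2: y=3.56875, sp=4, e=sp−y=0.43125; I=4.68125, D=e−e_prev=-1.81875; u=1/4·0.43125+2·4.68125+5/4·(-1.81875)=7.196875; next y=7/10·3.56875+1/4·7.196875≈4.297344
n=3: y≈4.297344, sp=4, e=sp−y≈-0.297344; I≈4.383906, D=e−e_prev≈-0.728594; u=1/4·(-0.297344)+2·4.383906+5/4·(-0.728594)≈7.782734; next y=7/10·4.297344+1/4·7.782734≈4.953824
n=4: y≈4.953824, sp=4, e=sp−y≈-0.953824; I≈3.430082, D=e−e_prev≈-0.656480; u=1/4·(-0.953824)+2·3.430082+5/4·(-0.656480)≈5.801107; next y=7/10·4.953824+1/4·5.801107≈4.917954
n=5: y≈4.917954, sp=4, e=sp−y≈-0.917954; I≈2.512128, D=e−e_prev≈0.035870; u=1/4·(-0.917954)+2·2.512128+5/4·0.035870≈4.839606; next y=7/10·4.917954+1/4·4.839606≈4.652469
n=6: y≈4.652469, sp=4, e=sp−y≈-0.652469; I≈1.859659, D=e−e_prev≈0.265485; u=1/4·(-0.652469)+2·1.859659+5/4·0.265485≈3.888057; next y=7/10·4.652469+1/4·3.888057≈4.228743
n=7: y≈4.228743, sp=4, e=sp−y≈-0.228743; I≈1.630916, D=e−e_prev≈0.423727; u=1/4·(-0.228743)+2·1.630916+5/4·0.423727≈3.734306; next y=7/10·4.228743+1/4·3.734306≈3.893696
n=8: y≈3.893696, sp=4, e=sp−y≈0.106304; I≈1.737220, D=e−e_prev≈0.335046; u=1/4·0.106304+2·1.737220+5/4·0.335046≈3.919825; next y=7/10·3.893696+1/4·3.919825≈3.705543
n=9: y≈3.705543, sp=4, e=sp−y≈0.294457; I≈2.031677, D=e−e_prev≈0.188153; u=1/4·0.294457+2·2.031677+5/4·0.188153≈4.372159; next y=7/10·3.705543+1/4·4.372159≈3.686920
n=10: y≈3.686920, sp=4, e=sp−y≈0.313080; I≈2.344757, D=e−e_prev≈0.018623; u=1/4·0.313080+2·2.344757+5/4·0.018623≈4.791063; next y=7/10·3.686920+1/4·4.791063≈3.778610
n=11: y≈3.778610, sp=4, e=sp−y≈0.221390; I≈2.566147, D=e−e_prev≈-0.091690; u=1/4·0.221390+2·2.566147+5/4·(-0.091690)≈5.073030; next y=7/10·3.778610+1/4·5.073030≈3.913284
n=12: y≈3.913284, sp=4, e=sp−y≈0.086716; I≈2.652863, D=e−e_prev≈-0.134674; u=1/4·0.086716+2·2.652863+5/4·(-0.134674)≈5.159061; next y=7/10·3.913284+1/4·5.159061≈4.029064
n=13: y≈4.029064, sp=4, e=sp−y≈-0.029064; I≈2.623799, D=e−e_prev≈-0.115780; u=1/4·(-0.029064)+2·2.623799+5/4·(-0.115780)≈5.095606; next y=7/10·4.029064+1/4·5.095606≈4.094246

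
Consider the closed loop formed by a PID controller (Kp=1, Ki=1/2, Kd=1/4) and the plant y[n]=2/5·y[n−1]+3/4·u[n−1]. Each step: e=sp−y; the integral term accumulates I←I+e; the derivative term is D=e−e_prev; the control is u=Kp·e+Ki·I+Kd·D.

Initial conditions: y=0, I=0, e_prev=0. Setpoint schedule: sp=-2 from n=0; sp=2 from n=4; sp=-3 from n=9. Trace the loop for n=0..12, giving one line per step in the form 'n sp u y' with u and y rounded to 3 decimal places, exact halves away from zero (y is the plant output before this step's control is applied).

0 -2 -3.500 0.000
1 -2 0.594 -2.625
2 -2 -3.286 -0.605
3 -2 0.199 -2.706
4 2 3.924 -0.933
5 2 -1.296 2.570
6 2 3.694 0.056
7 2 -0.752 2.793
8 2 3.455 0.553
9 -3 -9.086 2.813
10 -3 4.701 -5.689
11 -3 -8.224 1.250
12 -3 3.492 -5.668

(exact arithmetic carried between steps; '≈' marks a value shown rounded to 6 d.p. or computed from one; I and e_prev carry over from the previous line; the table rounds u and y to 3 d.p., halves away from zero)
n=0: y=0, sp=-2, e=sp−y=-2; I=-2, D=e−e_prev=-2; u=1·(-2)+1/2·(-2)+1/4·(-2)=-3.5; next y=2/5·0+3/4·(-3.5)=-2.625
n=1: y=-2.625, sp=-2, e=sp−y=0.625; I=-1.375, D=e−e_prev=2.625; u=1·0.625+1/2·(-1.375)+1/4·2.625=0.59375; next y=2/5·(-2.625)+3/4·0.59375≈-0.604688
n=2: y≈-0.604688, sp=-2, e=sp−y≈-1.395313; I≈-2.770313, D=e−e_prev≈-2.020313; u=1·(-1.395313)+1/2·(-2.770313)+1/4·(-2.020313)≈-3.285547; next y=2/5·(-0.604688)+3/4·(-3.285547)≈-2.706035
n=3: y≈-2.706035, sp=-2, e=sp−y≈0.706035; I≈-2.064277, D=e−e_prev≈2.101348; u=1·0.706035+1/2·(-2.064277)+1/4·2.101348≈0.199233; next y=2/5·(-2.706035)+3/4·0.199233≈-0.932989
n=4: y≈-0.932989, sp=2, e=sp−y≈2.932989; I≈0.868712, D=e−e_prev≈2.226954; u=1·2.932989+1/2·0.868712+1/4·2.226954≈3.924083; next y=2/5·(-0.932989)+3/4·3.924083≈2.569867
n=5: y≈2.569867, sp=2, e=sp−y≈-0.569867; I≈0.298845, D=e−e_prev≈-3.502856; u=1·(-0.569867)+1/2·0.298845+1/4·(-3.502856)≈-1.296158; next y=2/5·2.569867+3/4·(-1.296158)≈0.055828
n=6: y≈0.055828, sp=2, e=sp−y≈1.944172; I≈2.243017, D=e−e_prev≈2.514039; u=1·1.944172+1/2·2.243017+1/4·2.514039≈3.694190; next y=2/5·0.055828+3/4·3.694190≈2.792974
n=7: y≈2.792974, sp=2, e=sp−y≈-0.792974; I≈1.450043, D=e−e_prev≈-2.737146; u=1·(-0.792974)+1/2·1.450043+1/4·(-2.737146)≈-0.752239; next y=2/5·2.792974+3/4·(-0.752239)≈0.553010
n=8: y≈0.553010, sp=2, e=sp−y≈1.446990; I≈2.897033, D=e−e_prev≈2.239963; u=1·1.446990+1/2·2.897033+1/4·2.239963≈3.455497; next y=2/5·0.553010+3/4·3.455497≈2.812827
n=9: y≈2.812827, sp=-3, e=sp−y≈-5.812827; I≈-2.915794, D=e−e_prev≈-7.259816; u=1·(-5.812827)+1/2·(-2.915794)+1/4·(-7.259816)≈-9.085678; next y=2/5·2.812827+3/4·(-9.085678)≈-5.689128
n=10: y≈-5.689128, sp=-3, e=sp−y≈2.689128; I≈-0.226666, D=e−e_prev≈8.501954; u=1·2.689128+1/2·(-0.226666)+1/4·8.501954≈4.701283; next y=2/5·(-5.689128)+3/4·4.701283≈1.250311
n=11: y≈1.250311, sp=-3, e=sp−y≈-4.250311; I≈-4.476978, D=e−e_prev≈-6.939439; u=1·(-4.250311)+1/2·(-4.476978)+1/4·(-6.939439)≈-8.223660; next y=2/5·1.250311+3/4·(-8.223660)≈-5.667620
n=12: y≈-5.667620, sp=-3, e=sp−y≈2.667620; I≈-1.809357, D=e−e_prev≈6.917932; u=1·2.667620+1/2·(-1.809357)+1/4·6.917932≈3.492425; next y=2/5·(-5.667620)+3/4·3.492425≈0.352270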